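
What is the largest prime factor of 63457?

63457 = 23 · 2759
2759 = 31 · 89
89 is prime.
So 63457 = 23 · 31 · 89; the largest prime factor is 89.

89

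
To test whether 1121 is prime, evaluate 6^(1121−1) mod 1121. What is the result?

6^1 ≡ 6 (mod 1121)
6^2 ≡ 6^2 = 36 ≡ 36 (mod 1121)
6^4 ≡ 36^2 = 1296 ≡ 175 (mod 1121)
6^8 ≡ 175^2 = 30625 ≡ 358 (mod 1121)
6^16 ≡ 358^2 = 128164 ≡ 370 (mod 1121)
6^32 ≡ 370^2 = 136900 ≡ 138 (mod 1121)
6^64 ≡ 138^2 = 19044 ≡ 1108 (mod 1121)
6^128 ≡ 1108^2 = 1227664 ≡ 169 (mod 1121)
6^256 ≡ 169^2 = 28561 ≡ 536 (mod 1121)
6^512 ≡ 536^2 = 287296 ≡ 320 (mod 1121)
6^1024 ≡ 320^2 = 102400 ≡ 389 (mod 1121)
1120 = 1024 + 64 + 32 in binary powers of 2.
So 6^1120 ≡ 389 · 1108 · 138 ≡ 517 (mod 1121).
Since 517 ≠ 1, base 6 is a Fermat witness: 1121 is composite.

517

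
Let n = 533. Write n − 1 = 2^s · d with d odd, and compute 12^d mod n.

259

533 − 1 = 532 = 2^2 · 133, so d = 133.
12^1 ≡ 12 (mod 533)
12^2 ≡ 12^2 = 144 ≡ 144 (mod 533)
12^4 ≡ 144^2 = 20736 ≡ 482 (mod 533)
12^8 ≡ 482^2 = 232324 ≡ 469 (mod 533)
12^16 ≡ 469^2 = 219961 ≡ 365 (mod 533)
12^32 ≡ 365^2 = 133225 ≡ 508 (mod 533)
12^64 ≡ 508^2 = 258064 ≡ 92 (mod 533)
12^128 ≡ 92^2 = 8464 ≡ 469 (mod 533)
133 = 128 + 4 + 1 in binary powers of 2.
So 12^133 ≡ 469 · 482 · 12 ≡ 259 (mod 533).
Squaring chain: 259 → 456; never reaches −1, so base 12 is a Miller–Rabin witness that 533 is composite.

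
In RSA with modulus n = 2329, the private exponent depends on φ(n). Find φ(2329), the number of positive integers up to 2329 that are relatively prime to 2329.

Factor: 2329 = 17 · 137.
φ(2329) = (17−1) · (137−1) = 16 · 136 = 2176.

2176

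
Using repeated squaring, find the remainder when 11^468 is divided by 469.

11^1 ≡ 11 (mod 469)
11^2 ≡ 11^2 = 121 ≡ 121 (mod 469)
11^4 ≡ 121^2 = 14641 ≡ 102 (mod 469)
11^8 ≡ 102^2 = 10404 ≡ 86 (mod 469)
11^16 ≡ 86^2 = 7396 ≡ 361 (mod 469)
11^32 ≡ 361^2 = 130321 ≡ 408 (mod 469)
11^64 ≡ 408^2 = 166464 ≡ 438 (mod 469)
11^128 ≡ 438^2 = 191844 ≡ 23 (mod 469)
11^256 ≡ 23^2 = 529 ≡ 60 (mod 469)
468 = 256 + 128 + 64 + 16 + 4 in binary powers of 2.
So 11^468 ≡ 60 · 23 · 438 · 361 · 102 ≡ 148 (mod 469).
Since 148 ≠ 1, base 11 is a Fermat witness: 469 is composite.

148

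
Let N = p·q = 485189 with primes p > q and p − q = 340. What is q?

Since p = q + 340, we have 485189 = q(q + 340), so q² + 340q − 485189 = 0.
Discriminant: 340² + 4·485189 = 115600 + 1940756 = 2056356; √2056356 = 1434.
q = (−340 + 1434)/2 = 547, and p = q + 340 = 887.
Check: 547 · 887 = 485189.

547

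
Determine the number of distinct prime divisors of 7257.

3

7257 = 3 · 2419
2419 = 41 · 59
7257 = 3 · 41 · 59, which has 3 distinct prime factors.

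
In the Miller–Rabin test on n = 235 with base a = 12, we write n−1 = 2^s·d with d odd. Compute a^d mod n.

97

235 − 1 = 234 = 2^1 · 117, so d = 117.
12^1 ≡ 12 (mod 235)
12^2 ≡ 12^2 = 144 ≡ 144 (mod 235)
12^4 ≡ 144^2 = 20736 ≡ 56 (mod 235)
12^8 ≡ 56^2 = 3136 ≡ 81 (mod 235)
12^16 ≡ 81^2 = 6561 ≡ 216 (mod 235)
12^32 ≡ 216^2 = 46656 ≡ 126 (mod 235)
12^64 ≡ 126^2 = 15876 ≡ 131 (mod 235)
117 = 64 + 32 + 16 + 4 + 1 in binary powers of 2.
So 12^117 ≡ 131 · 126 · 216 · 56 · 12 ≡ 97 (mod 235).
Squaring chain: 97; never reaches −1, so base 12 is a Miller–Rabin witness that 235 is composite.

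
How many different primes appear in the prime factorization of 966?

4

966 = 2 · 483
483 = 3 · 161
161 = 7 · 23
966 = 2 · 3 · 7 · 23, which has 4 distinct prime factors.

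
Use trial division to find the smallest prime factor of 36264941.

83

36264941 is odd.
Digit sum 35, not divisible by 3.
Ends in 1: not divisible by 5.
7: 36264941 = 7·5180705 + 6
11: 36264941 = 11·3296812 + 9
13: 36264941 = 13·2789610 + 11
17: 36264941 = 17·2133231 + 14
19: 36264941 = 19·1908681 + 2
23: 36264941 = 23·1576736 + 13
29: 36264941 = 29·1250515 + 6
31: 36264941 = 31·1169836 + 25
37: 36264941 = 37·980133 + 20
41: 36264941 = 41·884510 + 31
43: 36264941 = 43·843370 + 31
47: 36264941 = 47·771594 + 23
53: 36264941 = 53·684244 + 9
59: 36264941 = 59·614660 + 1
61: 36264941 = 61·594507 + 14
67: 36264941 = 67·541267 + 52
71: 36264941 = 71·510773 + 58
73: 36264941 = 73·496780 + 1
79: 36264941 = 79·459049 + 70
83: 36264941 = 83·436927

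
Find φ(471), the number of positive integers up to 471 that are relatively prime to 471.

312

Factor: 471 = 3 · 157.
φ(471) = (3−1) · (157−1) = 2 · 156 = 312.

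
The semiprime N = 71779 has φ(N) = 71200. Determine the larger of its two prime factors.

401

φ(n) = (p−1)(q−1) = n − (p+q) + 1, so p + q = 71779 − 71200 + 1 = 580.
p and q are the roots of t² − 580t + 71779 = 0.
Discriminant: 580² − 4·71779 = 336400 − 287116 = 49284; √49284 = 222.
q = (580 − 222)/2 = 179, p = (580 + 222)/2 = 401.
Check: 179 · 401 = 71779.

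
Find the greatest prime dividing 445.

445 = 5 · 89
89 is prime.
So 445 = 5 · 89; the largest prime factor is 89.

89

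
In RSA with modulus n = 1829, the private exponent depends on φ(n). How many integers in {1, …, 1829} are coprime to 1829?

Factor: 1829 = 31 · 59.
φ(1829) = (31−1) · (59−1) = 30 · 58 = 1740.

1740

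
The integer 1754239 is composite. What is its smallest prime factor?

1754239 is odd.
Digit sum 31, not divisible by 3.
Ends in 9: not divisible by 5.
7: 1754239 = 7·250605 + 4
11: 1754239 = 11·159476 + 3
13: 1754239 = 13·134941 + 6
17: 1754239 = 17·103190 + 9
19: 1754239 = 19·92328 + 7
23: 1754239 = 23·76271 + 6
29: 1754239 = 29·60491

29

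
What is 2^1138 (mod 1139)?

412

2^1 ≡ 2 (mod 1139)
2^2 ≡ 2^2 = 4 ≡ 4 (mod 1139)
2^4 ≡ 4^2 = 16 ≡ 16 (mod 1139)
2^8 ≡ 16^2 = 256 ≡ 256 (mod 1139)
2^16 ≡ 256^2 = 65536 ≡ 613 (mod 1139)
2^32 ≡ 613^2 = 375769 ≡ 1038 (mod 1139)
2^64 ≡ 1038^2 = 1077444 ≡ 1089 (mod 1139)
2^128 ≡ 1089^2 = 1185921 ≡ 222 (mod 1139)
2^256 ≡ 222^2 = 49284 ≡ 307 (mod 1139)
2^512 ≡ 307^2 = 94249 ≡ 851 (mod 1139)
2^1024 ≡ 851^2 = 724201 ≡ 936 (mod 1139)
1138 = 1024 + 64 + 32 + 16 + 2 in binary powers of 2.
So 2^1138 ≡ 936 · 1089 · 1038 · 613 · 4 ≡ 412 (mod 1139).
Since 412 ≠ 1, base 2 is a Fermat witness: 1139 is composite.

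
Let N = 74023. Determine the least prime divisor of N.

74023 is odd.
Digit sum 16, not divisible by 3.
Ends in 3: not divisible by 5.
7: 74023 = 7·10574 + 5
11: 74023 = 11·6729 + 4
13: 74023 = 13·5694 + 1
17: 74023 = 17·4354 + 5
19: 74023 = 19·3895 + 18
23: 74023 = 23·3218 + 9
29: 74023 = 29·2552 + 15
31: 74023 = 31·2387 + 26
37: 74023 = 37·2000 + 23
41: 74023 = 41·1805 + 18
43: 74023 = 43·1721 + 20
47: 74023 = 47·1574 + 45
53: 74023 = 53·1396 + 35
59: 74023 = 59·1254 + 37
61: 74023 = 61·1213 + 30
67: 74023 = 67·1104 + 55
71: 74023 = 71·1042 + 41
73: 74023 = 73·1014 + 1
79: 74023 = 79·937

79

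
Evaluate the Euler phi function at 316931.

293760

Factor: 316931 = 17 · 103 · 181.
φ(316931) = (17−1) · (103−1) · (181−1) = 16 · 102 · 180 = 293760.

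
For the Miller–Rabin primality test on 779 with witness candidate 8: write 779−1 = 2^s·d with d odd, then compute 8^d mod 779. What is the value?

779 − 1 = 778 = 2^1 · 389, so d = 389.
8^1 ≡ 8 (mod 779)
8^2 ≡ 8^2 = 64 ≡ 64 (mod 779)
8^4 ≡ 64^2 = 4096 ≡ 201 (mod 779)
8^8 ≡ 201^2 = 40401 ≡ 672 (mod 779)
8^16 ≡ 672^2 = 451584 ≡ 543 (mod 779)
8^32 ≡ 543^2 = 294849 ≡ 387 (mod 779)
8^64 ≡ 387^2 = 149769 ≡ 201 (mod 779)
8^128 ≡ 201^2 = 40401 ≡ 672 (mod 779)
8^256 ≡ 672^2 = 451584 ≡ 543 (mod 779)
389 = 256 + 128 + 4 + 1 in binary powers of 2.
So 8^389 ≡ 543 · 672 · 201 · 8 ≡ 620 (mod 779).
Squaring chain: 620; never reaches −1, so base 8 is a Miller–Rabin witness that 779 is composite.

620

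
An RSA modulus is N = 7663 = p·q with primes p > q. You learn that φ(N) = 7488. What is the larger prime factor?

φ(n) = (p−1)(q−1) = n − (p+q) + 1, so p + q = 7663 − 7488 + 1 = 176.
p and q are the roots of t² − 176t + 7663 = 0.
Discriminant: 176² − 4·7663 = 30976 − 30652 = 324; √324 = 18.
q = (176 − 18)/2 = 79, p = (176 + 18)/2 = 97.
Check: 79 · 97 = 7663.

97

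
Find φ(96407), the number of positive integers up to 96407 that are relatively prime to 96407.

88192

Factor: 96407 = 17 · 53 · 107.
φ(96407) = (17−1) · (53−1) · (107−1) = 16 · 52 · 106 = 88192.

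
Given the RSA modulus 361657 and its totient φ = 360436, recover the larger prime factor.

719

φ(n) = (p−1)(q−1) = n − (p+q) + 1, so p + q = 361657 − 360436 + 1 = 1222.
p and q are the roots of t² − 1222t + 361657 = 0.
Discriminant: 1222² − 4·361657 = 1493284 − 1446628 = 46656; √46656 = 216.
q = (1222 − 216)/2 = 503, p = (1222 + 216)/2 = 719.
Check: 503 · 719 = 361657.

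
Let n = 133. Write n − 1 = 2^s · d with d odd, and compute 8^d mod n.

113

133 − 1 = 132 = 2^2 · 33, so d = 33.
8^1 ≡ 8 (mod 133)
8^2 ≡ 8^2 = 64 ≡ 64 (mod 133)
8^4 ≡ 64^2 = 4096 ≡ 106 (mod 133)
8^8 ≡ 106^2 = 11236 ≡ 64 (mod 133)
8^16 ≡ 64^2 = 4096 ≡ 106 (mod 133)
8^32 ≡ 106^2 = 11236 ≡ 64 (mod 133)
33 = 32 + 1 in binary powers of 2.
So 8^33 ≡ 64 · 8 ≡ 113 (mod 133).
Squaring chain: 113 → 1; never reaches −1, so base 8 is a Miller–Rabin witness that 133 is composite.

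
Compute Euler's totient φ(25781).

21168

Factor: 25781 = 7 · 29 · 127.
φ(25781) = (7−1) · (29−1) · (127−1) = 6 · 28 · 126 = 21168.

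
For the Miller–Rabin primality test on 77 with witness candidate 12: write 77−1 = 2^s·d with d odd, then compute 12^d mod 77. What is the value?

77 − 1 = 76 = 2^2 · 19, so d = 19.
12^1 ≡ 12 (mod 77)
12^2 ≡ 12^2 = 144 ≡ 67 (mod 77)
12^4 ≡ 67^2 = 4489 ≡ 23 (mod 77)
12^8 ≡ 23^2 = 529 ≡ 67 (mod 77)
12^16 ≡ 67^2 = 4489 ≡ 23 (mod 77)
19 = 16 + 2 + 1 in binary powers of 2.
So 12^19 ≡ 23 · 67 · 12 ≡ 12 (mod 77).
Squaring chain: 12 → 67; never reaches −1, so base 12 is a Miller–Rabin witness that 77 is composite.

12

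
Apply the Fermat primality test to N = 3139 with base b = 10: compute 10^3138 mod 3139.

10^1 ≡ 10 (mod 3139)
10^2 ≡ 10^2 = 100 ≡ 100 (mod 3139)
10^4 ≡ 100^2 = 10000 ≡ 583 (mod 3139)
10^8 ≡ 583^2 = 339889 ≡ 877 (mod 3139)
10^16 ≡ 877^2 = 769129 ≡ 74 (mod 3139)
10^32 ≡ 74^2 = 5476 ≡ 2337 (mod 3139)
10^64 ≡ 2337^2 = 5461569 ≡ 2848 (mod 3139)
10^128 ≡ 2848^2 = 8111104 ≡ 3067 (mod 3139)
10^256 ≡ 3067^2 = 9406489 ≡ 2045 (mod 3139)
10^512 ≡ 2045^2 = 4182025 ≡ 877 (mod 3139)
10^1024 ≡ 877^2 = 769129 ≡ 74 (mod 3139)
10^2048 ≡ 74^2 = 5476 ≡ 2337 (mod 3139)
3138 = 2048 + 1024 + 64 + 2 in binary powers of 2.
So 10^3138 ≡ 2337 · 74 · 2848 · 100 ≡ 2363 (mod 3139).
Since 2363 ≠ 1, base 10 is a Fermat witness: 3139 is composite.

2363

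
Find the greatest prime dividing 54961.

61

54961 = 17 · 3233
3233 = 53 · 61
61 is prime.
So 54961 = 17 · 53 · 61; the largest prime factor is 61.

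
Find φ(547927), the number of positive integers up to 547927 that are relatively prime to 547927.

Factor: 547927 = 17 · 167 · 193.
φ(547927) = (17−1) · (167−1) · (193−1) = 16 · 166 · 192 = 509952.

509952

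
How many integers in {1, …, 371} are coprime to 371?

Factor: 371 = 7 · 53.
φ(371) = (7−1) · (53−1) = 6 · 52 = 312.

312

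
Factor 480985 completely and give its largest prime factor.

83

480985 = 5 · 96197
96197 = 19 · 5063
5063 = 61 · 83
83 is prime.
So 480985 = 5 · 19 · 61 · 83; the largest prime factor is 83.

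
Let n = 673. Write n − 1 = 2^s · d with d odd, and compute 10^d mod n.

673 − 1 = 672 = 2^5 · 21, so d = 21.
10^1 ≡ 10 (mod 673)
10^2 ≡ 10^2 = 100 ≡ 100 (mod 673)
10^4 ≡ 100^2 = 10000 ≡ 578 (mod 673)
10^8 ≡ 578^2 = 334084 ≡ 276 (mod 673)
10^16 ≡ 276^2 = 76176 ≡ 127 (mod 673)
21 = 16 + 4 + 1 in binary powers of 2.
So 10^21 ≡ 127 · 578 · 10 ≡ 490 (mod 673).
Squaring chain: 490 → 512 → 347 → 615 → 672; reaches −1, so base 10 does not prove 673 composite.

490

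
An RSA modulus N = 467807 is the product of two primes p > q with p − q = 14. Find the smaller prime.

677

Since p = q + 14, we have 467807 = q(q + 14), so q² + 14q − 467807 = 0.
Discriminant: 14² + 4·467807 = 196 + 1871228 = 1871424; √1871424 = 1368.
q = (−14 + 1368)/2 = 677, and p = q + 14 = 691.
Check: 677 · 691 = 467807.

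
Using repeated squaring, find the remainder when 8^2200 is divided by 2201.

8^1 ≡ 8 (mod 2201)
8^2 ≡ 8^2 = 64 ≡ 64 (mod 2201)
8^4 ≡ 64^2 = 4096 ≡ 1895 (mod 2201)
8^8 ≡ 1895^2 = 3591025 ≡ 1194 (mod 2201)
8^16 ≡ 1194^2 = 1425636 ≡ 1589 (mod 2201)
8^32 ≡ 1589^2 = 2524921 ≡ 374 (mod 2201)
8^64 ≡ 374^2 = 139876 ≡ 1213 (mod 2201)
8^128 ≡ 1213^2 = 1471369 ≡ 1101 (mod 2201)
8^256 ≡ 1101^2 = 1212201 ≡ 1651 (mod 2201)
8^512 ≡ 1651^2 = 2725801 ≡ 963 (mod 2201)
8^1024 ≡ 963^2 = 927369 ≡ 748 (mod 2201)
8^2048 ≡ 748^2 = 559504 ≡ 450 (mod 2201)
2200 = 2048 + 128 + 16 + 8 in binary powers of 2.
So 8^2200 ≡ 450 · 1101 · 1589 · 1194 ≡ 900 (mod 2201).
Since 900 ≠ 1, base 8 is a Fermat witness: 2201 is composite.

900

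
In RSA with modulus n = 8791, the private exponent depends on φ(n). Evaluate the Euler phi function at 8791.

8584

Factor: 8791 = 59 · 149.
φ(8791) = (59−1) · (149−1) = 58 · 148 = 8584.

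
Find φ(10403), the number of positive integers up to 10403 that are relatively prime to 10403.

10200

Factor: 10403 = 101 · 103.
φ(10403) = (101−1) · (103−1) = 100 · 102 = 10200.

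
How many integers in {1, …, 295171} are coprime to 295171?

273408

Factor: 295171 = 17 · 97 · 179.
φ(295171) = (17−1) · (97−1) · (179−1) = 16 · 96 · 178 = 273408.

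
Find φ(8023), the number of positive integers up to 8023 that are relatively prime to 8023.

7840

Factor: 8023 = 71 · 113.
φ(8023) = (71−1) · (113−1) = 70 · 112 = 7840.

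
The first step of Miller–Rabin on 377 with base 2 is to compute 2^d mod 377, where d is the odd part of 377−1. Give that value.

345

377 − 1 = 376 = 2^3 · 47, so d = 47.
2^1 ≡ 2 (mod 377)
2^2 ≡ 2^2 = 4 ≡ 4 (mod 377)
2^4 ≡ 4^2 = 16 ≡ 16 (mod 377)
2^8 ≡ 16^2 = 256 ≡ 256 (mod 377)
2^16 ≡ 256^2 = 65536 ≡ 315 (mod 377)
2^32 ≡ 315^2 = 99225 ≡ 74 (mod 377)
47 = 32 + 8 + 4 + 2 + 1 in binary powers of 2.
So 2^47 ≡ 74 · 256 · 16 · 4 · 2 ≡ 345 (mod 377).
Squaring chain: 345 → 270 → 139; never reaches −1, so base 2 is a Miller–Rabin witness that 377 is composite.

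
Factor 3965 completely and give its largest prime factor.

3965 = 5 · 793
793 = 13 · 61
61 is prime.
So 3965 = 5 · 13 · 61; the largest prime factor is 61.

61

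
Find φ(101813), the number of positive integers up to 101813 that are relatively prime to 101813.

93184

Factor: 101813 = 17 · 53 · 113.
φ(101813) = (17−1) · (53−1) · (113−1) = 16 · 52 · 112 = 93184.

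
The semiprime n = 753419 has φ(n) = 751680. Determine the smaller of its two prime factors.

φ(n) = (p−1)(q−1) = n − (p+q) + 1, so p + q = 753419 − 751680 + 1 = 1740.
p and q are the roots of t² − 1740t + 753419 = 0.
Discriminant: 1740² − 4·753419 = 3027600 − 3013676 = 13924; √13924 = 118.
q = (1740 − 118)/2 = 811, p = (1740 + 118)/2 = 929.
Check: 811 · 929 = 753419.

811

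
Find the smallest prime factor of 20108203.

59

20108203 is odd.
Digit sum 16, not divisible by 3.
Ends in 3: not divisible by 5.
7: 20108203 = 7·2872600 + 3
11: 20108203 = 11·1828018 + 5
13: 20108203 = 13·1546784 + 11
17: 20108203 = 17·1182835 + 8
19: 20108203 = 19·1058326 + 9
23: 20108203 = 23·874269 + 16
29: 20108203 = 29·693386 + 9
31: 20108203 = 31·648651 + 22
37: 20108203 = 37·543464 + 35
41: 20108203 = 41·490443 + 40
43: 20108203 = 43·467632 + 27
47: 20108203 = 47·427834 + 5
53: 20108203 = 53·379400 + 3
59: 20108203 = 59·340817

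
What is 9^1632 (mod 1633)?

1294

9^1 ≡ 9 (mod 1633)
9^2 ≡ 9^2 = 81 ≡ 81 (mod 1633)
9^4 ≡ 81^2 = 6561 ≡ 29 (mod 1633)
9^8 ≡ 29^2 = 841 ≡ 841 (mod 1633)
9^16 ≡ 841^2 = 707281 ≡ 192 (mod 1633)
9^32 ≡ 192^2 = 36864 ≡ 938 (mod 1633)
9^64 ≡ 938^2 = 879844 ≡ 1290 (mod 1633)
9^128 ≡ 1290^2 = 1664100 ≡ 73 (mod 1633)
9^256 ≡ 73^2 = 5329 ≡ 430 (mod 1633)
9^512 ≡ 430^2 = 184900 ≡ 371 (mod 1633)
9^1024 ≡ 371^2 = 137641 ≡ 469 (mod 1633)
1632 = 1024 + 512 + 64 + 32 in binary powers of 2.
So 9^1632 ≡ 469 · 371 · 1290 · 938 ≡ 1294 (mod 1633).
Since 1294 ≠ 1, base 9 is a Fermat witness: 1633 is composite.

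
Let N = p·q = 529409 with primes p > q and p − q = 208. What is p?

Since p = q + 208, we have 529409 = q(q + 208), so q² + 208q − 529409 = 0.
Discriminant: 208² + 4·529409 = 43264 + 2117636 = 2160900; √2160900 = 1470.
q = (−208 + 1470)/2 = 631, and p = q + 208 = 839.
Check: 631 · 839 = 529409.

839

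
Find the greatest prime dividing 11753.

11753 = 7 · 1679
1679 = 23 · 73
73 is prime.
So 11753 = 7 · 23 · 73; the largest prime factor is 73.

73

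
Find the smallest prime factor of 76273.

76273 is odd.
Digit sum 25, not divisible by 3.
Ends in 3: not divisible by 5.
7: 76273 = 7·10896 + 1
11: 76273 = 11·6933 + 10
13: 76273 = 13·5867 + 2
17: 76273 = 17·4486 + 11
19: 76273 = 19·4014 + 7
23: 76273 = 23·3316 + 5
29: 76273 = 29·2630 + 3
31: 76273 = 31·2460 + 13
37: 76273 = 37·2061 + 16
41: 76273 = 41·1860 + 13
43: 76273 = 43·1773 + 34
47: 76273 = 47·1622 + 39
53: 76273 = 53·1439 + 6
59: 76273 = 59·1292 + 45
61: 76273 = 61·1250 + 23
67: 76273 = 67·1138 + 27
71: 76273 = 71·1074 + 19
73: 76273 = 73·1044 + 61
79: 76273 = 79·965 + 38
83: 76273 = 83·918 + 79
89: 76273 = 89·857

89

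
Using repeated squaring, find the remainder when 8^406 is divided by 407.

8^1 ≡ 8 (mod 407)
8^2 ≡ 8^2 = 64 ≡ 64 (mod 407)
8^4 ≡ 64^2 = 4096 ≡ 26 (mod 407)
8^8 ≡ 26^2 = 676 ≡ 269 (mod 407)
8^16 ≡ 269^2 = 72361 ≡ 322 (mod 407)
8^32 ≡ 322^2 = 103684 ≡ 306 (mod 407)
8^64 ≡ 306^2 = 93636 ≡ 26 (mod 407)
8^128 ≡ 26^2 = 676 ≡ 269 (mod 407)
8^256 ≡ 269^2 = 72361 ≡ 322 (mod 407)
406 = 256 + 128 + 16 + 4 + 2 in binary powers of 2.
So 8^406 ≡ 322 · 269 · 322 · 26 · 64 ≡ 344 (mod 407).
Since 344 ≠ 1, base 8 is a Fermat witness: 407 is composite.

344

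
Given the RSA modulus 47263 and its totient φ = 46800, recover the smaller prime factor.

φ(n) = (p−1)(q−1) = n − (p+q) + 1, so p + q = 47263 − 46800 + 1 = 464.
p and q are the roots of t² − 464t + 47263 = 0.
Discriminant: 464² − 4·47263 = 215296 − 189052 = 26244; √26244 = 162.
q = (464 − 162)/2 = 151, p = (464 + 162)/2 = 313.
Check: 151 · 313 = 47263.

151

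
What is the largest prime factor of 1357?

59

1357 = 23 · 59
59 is prime.
So 1357 = 23 · 59; the largest prime factor is 59.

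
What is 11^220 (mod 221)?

81

11^1 ≡ 11 (mod 221)
11^2 ≡ 11^2 = 121 ≡ 121 (mod 221)
11^4 ≡ 121^2 = 14641 ≡ 55 (mod 221)
11^8 ≡ 55^2 = 3025 ≡ 152 (mod 221)
11^16 ≡ 152^2 = 23104 ≡ 120 (mod 221)
11^32 ≡ 120^2 = 14400 ≡ 35 (mod 221)
11^64 ≡ 35^2 = 1225 ≡ 120 (mod 221)
11^128 ≡ 120^2 = 14400 ≡ 35 (mod 221)
220 = 128 + 64 + 16 + 8 + 4 in binary powers of 2.
So 11^220 ≡ 35 · 120 · 120 · 152 · 55 ≡ 81 (mod 221).
Since 81 ≠ 1, base 11 is a Fermat witness: 221 is composite.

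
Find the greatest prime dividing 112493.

73

112493 = 23 · 4891
4891 = 67 · 73
73 is prime.
So 112493 = 23 · 67 · 73; the largest prime factor is 73.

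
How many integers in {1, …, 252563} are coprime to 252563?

236808

Factor: 252563 = 23 · 79 · 139.
φ(252563) = (23−1) · (79−1) · (139−1) = 22 · 78 · 138 = 236808.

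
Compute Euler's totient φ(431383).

411840

Factor: 431383 = 37 · 89 · 131.
φ(431383) = (37−1) · (89−1) · (131−1) = 36 · 88 · 130 = 411840.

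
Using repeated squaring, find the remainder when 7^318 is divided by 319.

7^1 ≡ 7 (mod 319)
7^2 ≡ 7^2 = 49 ≡ 49 (mod 319)
7^4 ≡ 49^2 = 2401 ≡ 168 (mod 319)
7^8 ≡ 168^2 = 28224 ≡ 152 (mod 319)
7^16 ≡ 152^2 = 23104 ≡ 136 (mod 319)
7^32 ≡ 136^2 = 18496 ≡ 313 (mod 319)
7^64 ≡ 313^2 = 97969 ≡ 36 (mod 319)
7^128 ≡ 36^2 = 1296 ≡ 20 (mod 319)
7^256 ≡ 20^2 = 400 ≡ 81 (mod 319)
318 = 256 + 32 + 16 + 8 + 4 + 2 in binary powers of 2.
So 7^318 ≡ 81 · 313 · 136 · 152 · 168 · 49 ≡ 53 (mod 319).
Since 53 ≠ 1, base 7 is a Fermat witness: 319 is composite.

53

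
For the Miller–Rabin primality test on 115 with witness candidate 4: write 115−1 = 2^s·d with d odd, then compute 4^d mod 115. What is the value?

39

115 − 1 = 114 = 2^1 · 57, so d = 57.
4^1 ≡ 4 (mod 115)
4^2 ≡ 4^2 = 16 ≡ 16 (mod 115)
4^4 ≡ 16^2 = 256 ≡ 26 (mod 115)
4^8 ≡ 26^2 = 676 ≡ 101 (mod 115)
4^16 ≡ 101^2 = 10201 ≡ 81 (mod 115)
4^32 ≡ 81^2 = 6561 ≡ 6 (mod 115)
57 = 32 + 16 + 8 + 1 in binary powers of 2.
So 4^57 ≡ 6 · 81 · 101 · 4 ≡ 39 (mod 115).
Squaring chain: 39; never reaches −1, so base 4 is a Miller–Rabin witness that 115 is composite.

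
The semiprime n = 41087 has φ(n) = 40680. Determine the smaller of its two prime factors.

φ(n) = (p−1)(q−1) = n − (p+q) + 1, so p + q = 41087 − 40680 + 1 = 408.
p and q are the roots of t² − 408t + 41087 = 0.
Discriminant: 408² − 4·41087 = 166464 − 164348 = 2116; √2116 = 46.
q = (408 − 46)/2 = 181, p = (408 + 46)/2 = 227.
Check: 181 · 227 = 41087.

181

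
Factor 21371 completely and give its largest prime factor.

21371 = 7 · 3053
3053 = 43 · 71
71 is prime.
So 21371 = 7 · 43 · 71; the largest prime factor is 71.

71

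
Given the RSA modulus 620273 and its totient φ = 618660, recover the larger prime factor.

φ(n) = (p−1)(q−1) = n − (p+q) + 1, so p + q = 620273 − 618660 + 1 = 1614.
p and q are the roots of t² − 1614t + 620273 = 0.
Discriminant: 1614² − 4·620273 = 2604996 − 2481092 = 123904; √123904 = 352.
q = (1614 − 352)/2 = 631, p = (1614 + 352)/2 = 983.
Check: 631 · 983 = 620273.

983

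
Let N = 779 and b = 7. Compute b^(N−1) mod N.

7^1 ≡ 7 (mod 779)
7^2 ≡ 7^2 = 49 ≡ 49 (mod 779)
7^4 ≡ 49^2 = 2401 ≡ 64 (mod 779)
7^8 ≡ 64^2 = 4096 ≡ 201 (mod 779)
7^16 ≡ 201^2 = 40401 ≡ 672 (mod 779)
7^32 ≡ 672^2 = 451584 ≡ 543 (mod 779)
7^64 ≡ 543^2 = 294849 ≡ 387 (mod 779)
7^128 ≡ 387^2 = 149769 ≡ 201 (mod 779)
7^256 ≡ 201^2 = 40401 ≡ 672 (mod 779)
7^512 ≡ 672^2 = 451584 ≡ 543 (mod 779)
778 = 512 + 256 + 8 + 2 in binary powers of 2.
So 7^778 ≡ 543 · 672 · 201 · 49 ≡ 292 (mod 779).
Since 292 ≠ 1, base 7 is a Fermat witness: 779 is composite.

292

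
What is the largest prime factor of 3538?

3538 = 2 · 1769
1769 = 29 · 61
61 is prime.
So 3538 = 2 · 29 · 61; the largest prime factor is 61.

61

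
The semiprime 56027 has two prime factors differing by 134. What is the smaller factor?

Since p = q + 134, we have 56027 = q(q + 134), so q² + 134q − 56027 = 0.
Discriminant: 134² + 4·56027 = 17956 + 224108 = 242064; √242064 = 492.
q = (−134 + 492)/2 = 179, and p = q + 134 = 313.
Check: 179 · 313 = 56027.

179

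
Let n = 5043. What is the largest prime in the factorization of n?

41

5043 = 3 · 1681
1681 = 41 · 41
41 = 41 · 1
So 5043 = 3 · 41^2; the largest prime factor is 41.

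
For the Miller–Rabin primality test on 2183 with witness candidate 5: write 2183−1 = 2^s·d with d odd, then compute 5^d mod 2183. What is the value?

298

2183 − 1 = 2182 = 2^1 · 1091, so d = 1091.
5^1 ≡ 5 (mod 2183)
5^2 ≡ 5^2 = 25 ≡ 25 (mod 2183)
5^4 ≡ 25^2 = 625 ≡ 625 (mod 2183)
5^8 ≡ 625^2 = 390625 ≡ 2051 (mod 2183)
5^16 ≡ 2051^2 = 4206601 ≡ 2143 (mod 2183)
5^32 ≡ 2143^2 = 4592449 ≡ 1600 (mod 2183)
5^64 ≡ 1600^2 = 2560000 ≡ 1524 (mod 2183)
5^128 ≡ 1524^2 = 2322576 ≡ 2047 (mod 2183)
5^256 ≡ 2047^2 = 4190209 ≡ 1032 (mod 2183)
5^512 ≡ 1032^2 = 1065024 ≡ 1903 (mod 2183)
5^1024 ≡ 1903^2 = 3621409 ≡ 1995 (mod 2183)
1091 = 1024 + 64 + 2 + 1 in binary powers of 2.
So 5^1091 ≡ 1995 · 1524 · 25 · 5 ≡ 298 (mod 2183).
Squaring chain: 298; never reaches −1, so base 5 is a Miller–Rabin witness that 2183 is composite.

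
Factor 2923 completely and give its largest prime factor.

2923 = 37 · 79
79 is prime.
So 2923 = 37 · 79; the largest prime factor is 79.

79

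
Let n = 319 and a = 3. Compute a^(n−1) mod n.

3^1 ≡ 3 (mod 319)
3^2 ≡ 3^2 = 9 ≡ 9 (mod 319)
3^4 ≡ 9^2 = 81 ≡ 81 (mod 319)
3^8 ≡ 81^2 = 6561 ≡ 181 (mod 319)
3^16 ≡ 181^2 = 32761 ≡ 223 (mod 319)
3^32 ≡ 223^2 = 49729 ≡ 284 (mod 319)
3^64 ≡ 284^2 = 80656 ≡ 268 (mod 319)
3^128 ≡ 268^2 = 71824 ≡ 49 (mod 319)
3^256 ≡ 49^2 = 2401 ≡ 168 (mod 319)
318 = 256 + 32 + 16 + 8 + 4 + 2 in binary powers of 2.
So 3^318 ≡ 168 · 284 · 223 · 181 · 81 · 9 ≡ 5 (mod 319).
Since 5 ≠ 1, base 3 is a Fermat witness: 319 is composite.

5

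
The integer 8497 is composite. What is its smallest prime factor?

8497 is odd.
Digit sum 28, not divisible by 3.
Ends in 7: not divisible by 5.
7: 8497 = 7·1213 + 6
11: 8497 = 11·772 + 5
13: 8497 = 13·653 + 8
17: 8497 = 17·499 + 14
19: 8497 = 19·447 + 4
23: 8497 = 23·369 + 10
29: 8497 = 29·293

29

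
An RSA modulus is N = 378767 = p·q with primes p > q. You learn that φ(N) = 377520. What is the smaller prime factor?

521

φ(n) = (p−1)(q−1) = n − (p+q) + 1, so p + q = 378767 − 377520 + 1 = 1248.
p and q are the roots of t² − 1248t + 378767 = 0.
Discriminant: 1248² − 4·378767 = 1557504 − 1515068 = 42436; √42436 = 206.
q = (1248 − 206)/2 = 521, p = (1248 + 206)/2 = 727.
Check: 521 · 727 = 378767.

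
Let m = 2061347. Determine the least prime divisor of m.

2061347 is odd.
Digit sum 23, not divisible by 3.
Ends in 7: not divisible by 5.
7: 2061347 = 7·294478 + 1
11: 2061347 = 11·187395 + 2
13: 2061347 = 13·158565 + 2
17: 2061347 = 17·121255 + 12
19: 2061347 = 19·108491 + 18
23: 2061347 = 23·89623 + 18
29: 2061347 = 29·71080 + 27
31: 2061347 = 31·66495 + 2
37: 2061347 = 37·55712 + 3
41: 2061347 = 41·50276 + 31
43: 2061347 = 43·47938 + 13
47: 2061347 = 47·43858 + 21
53: 2061347 = 53·38893 + 18
59: 2061347 = 59·34938 + 5
61: 2061347 = 61·33792 + 35
67: 2061347 = 67·30766 + 25
71: 2061347 = 71·29033 + 4
73: 2061347 = 73·28237 + 46
79: 2061347 = 79·26093

79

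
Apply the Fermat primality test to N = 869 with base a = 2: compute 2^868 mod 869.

2^1 ≡ 2 (mod 869)
2^2 ≡ 2^2 = 4 ≡ 4 (mod 869)
2^4 ≡ 4^2 = 16 ≡ 16 (mod 869)
2^8 ≡ 16^2 = 256 ≡ 256 (mod 869)
2^16 ≡ 256^2 = 65536 ≡ 361 (mod 869)
2^32 ≡ 361^2 = 130321 ≡ 840 (mod 869)
2^64 ≡ 840^2 = 705600 ≡ 841 (mod 869)
2^128 ≡ 841^2 = 707281 ≡ 784 (mod 869)
2^256 ≡ 784^2 = 614656 ≡ 273 (mod 869)
2^512 ≡ 273^2 = 74529 ≡ 664 (mod 869)
868 = 512 + 256 + 64 + 32 + 4 in binary powers of 2.
So 2^868 ≡ 664 · 273 · 841 · 840 · 16 ≡ 234 (mod 869).
Since 234 ≠ 1, base 2 is a Fermat witness: 869 is composite.

234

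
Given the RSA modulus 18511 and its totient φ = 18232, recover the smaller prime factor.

107

φ(n) = (p−1)(q−1) = n − (p+q) + 1, so p + q = 18511 − 18232 + 1 = 280.
p and q are the roots of t² − 280t + 18511 = 0.
Discriminant: 280² − 4·18511 = 78400 − 74044 = 4356; √4356 = 66.
q = (280 − 66)/2 = 107, p = (280 + 66)/2 = 173.
Check: 107 · 173 = 18511.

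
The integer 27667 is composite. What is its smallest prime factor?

27667 is odd.
Digit sum 28, not divisible by 3.
Ends in 7: not divisible by 5.
7: 27667 = 7·3952 + 3
11: 27667 = 11·2515 + 2
13: 27667 = 13·2128 + 3
17: 27667 = 17·1627 + 8
19: 27667 = 19·1456 + 3
23: 27667 = 23·1202 + 21
29: 27667 = 29·954 + 1
31: 27667 = 31·892 + 15
37: 27667 = 37·747 + 28
41: 27667 = 41·674 + 33
43: 27667 = 43·643 + 18
47: 27667 = 47·588 + 31
53: 27667 = 53·522 + 1
59: 27667 = 59·468 + 55
61: 27667 = 61·453 + 34
67: 27667 = 67·412 + 63
71: 27667 = 71·389 + 48
73: 27667 = 73·379

73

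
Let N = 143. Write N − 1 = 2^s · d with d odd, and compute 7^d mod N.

106

143 − 1 = 142 = 2^1 · 71, so d = 71.
7^1 ≡ 7 (mod 143)
7^2 ≡ 7^2 = 49 ≡ 49 (mod 143)
7^4 ≡ 49^2 = 2401 ≡ 113 (mod 143)
7^8 ≡ 113^2 = 12769 ≡ 42 (mod 143)
7^16 ≡ 42^2 = 1764 ≡ 48 (mod 143)
7^32 ≡ 48^2 = 2304 ≡ 16 (mod 143)
7^64 ≡ 16^2 = 256 ≡ 113 (mod 143)
71 = 64 + 4 + 2 + 1 in binary powers of 2.
So 7^71 ≡ 113 · 113 · 49 · 7 ≡ 106 (mod 143).
Squaring chain: 106; never reaches −1, so base 7 is a Miller–Rabin witness that 143 is composite.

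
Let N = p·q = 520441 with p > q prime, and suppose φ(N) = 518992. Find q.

653

φ(n) = (p−1)(q−1) = n − (p+q) + 1, so p + q = 520441 − 518992 + 1 = 1450.
p and q are the roots of t² − 1450t + 520441 = 0.
Discriminant: 1450² − 4·520441 = 2102500 − 2081764 = 20736; √20736 = 144.
q = (1450 − 144)/2 = 653, p = (1450 + 144)/2 = 797.
Check: 653 · 797 = 520441.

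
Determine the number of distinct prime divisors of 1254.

4

1254 = 2 · 627
627 = 3 · 209
209 = 11 · 19
1254 = 2 · 3 · 11 · 19, which has 4 distinct prime factors.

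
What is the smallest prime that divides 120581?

17

120581 is odd.
Digit sum 17, not divisible by 3.
Ends in 1: not divisible by 5.
7: 120581 = 7·17225 + 6
11: 120581 = 11·10961 + 10
13: 120581 = 13·9275 + 6
17: 120581 = 17·7093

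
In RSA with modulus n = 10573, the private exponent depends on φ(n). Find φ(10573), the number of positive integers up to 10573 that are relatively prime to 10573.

Factor: 10573 = 97 · 109.
φ(10573) = (97−1) · (109−1) = 96 · 108 = 10368.

10368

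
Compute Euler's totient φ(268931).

Factor: 268931 = 13 · 137 · 151.
φ(268931) = (13−1) · (137−1) · (151−1) = 12 · 136 · 150 = 244800.

244800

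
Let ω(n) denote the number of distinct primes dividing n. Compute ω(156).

3

156 = 2^2 · 39
39 = 3 · 13
156 = 2^2 · 3 · 13, which has 3 distinct prime factors.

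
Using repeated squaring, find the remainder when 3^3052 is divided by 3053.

3^1 ≡ 3 (mod 3053)
3^2 ≡ 3^2 = 9 ≡ 9 (mod 3053)
3^4 ≡ 9^2 = 81 ≡ 81 (mod 3053)
3^8 ≡ 81^2 = 6561 ≡ 455 (mod 3053)
3^16 ≡ 455^2 = 207025 ≡ 2474 (mod 3053)
3^32 ≡ 2474^2 = 6120676 ≡ 2464 (mod 3053)
3^64 ≡ 2464^2 = 6071296 ≡ 1932 (mod 3053)
3^128 ≡ 1932^2 = 3732624 ≡ 1858 (mod 3053)
3^256 ≡ 1858^2 = 3452164 ≡ 2274 (mod 3053)
3^512 ≡ 2274^2 = 5171076 ≡ 2347 (mod 3053)
3^1024 ≡ 2347^2 = 5508409 ≡ 797 (mod 3053)
3^2048 ≡ 797^2 = 635209 ≡ 185 (mod 3053)
3052 = 2048 + 512 + 256 + 128 + 64 + 32 + 8 + 4 in binary powers of 2.
So 3^3052 ≡ 185 · 2347 · 2274 · 1858 · 1932 · 2464 · 455 · 81 ≡ 909 (mod 3053).
Since 909 ≠ 1, base 3 is a Fermat witness: 3053 is composite.

909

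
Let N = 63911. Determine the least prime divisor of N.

63911 is odd.
Digit sum 20, not divisible by 3.
Ends in 1: not divisible by 5.
7: 63911 = 7·9130 + 1
11: 63911 = 11·5810 + 1
13: 63911 = 13·4916 + 3
17: 63911 = 17·3759 + 8
19: 63911 = 19·3363 + 14
23: 63911 = 23·2778 + 17
29: 63911 = 29·2203 + 24
31: 63911 = 31·2061 + 20
37: 63911 = 37·1727 + 12
41: 63911 = 41·1558 + 33
43: 63911 = 43·1486 + 13
47: 63911 = 47·1359 + 38
53: 63911 = 53·1205 + 46
59: 63911 = 59·1083 + 14
61: 63911 = 61·1047 + 44
67: 63911 = 67·953 + 60
71: 63911 = 71·900 + 11
73: 63911 = 73·875 + 36
79: 63911 = 79·809

79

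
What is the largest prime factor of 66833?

66833 = 13 · 5141
5141 = 53 · 97
97 is prime.
So 66833 = 13 · 53 · 97; the largest prime factor is 97.

97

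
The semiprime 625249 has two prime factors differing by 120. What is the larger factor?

853

Since p = q + 120, we have 625249 = q(q + 120), so q² + 120q − 625249 = 0.
Discriminant: 120² + 4·625249 = 14400 + 2500996 = 2515396; √2515396 = 1586.
q = (−120 + 1586)/2 = 733, and p = q + 120 = 853.
Check: 733 · 853 = 625249.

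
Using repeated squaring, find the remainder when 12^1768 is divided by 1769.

1306

12^1 ≡ 12 (mod 1769)
12^2 ≡ 12^2 = 144 ≡ 144 (mod 1769)
12^4 ≡ 144^2 = 20736 ≡ 1277 (mod 1769)
12^8 ≡ 1277^2 = 1630729 ≡ 1480 (mod 1769)
12^16 ≡ 1480^2 = 2190400 ≡ 378 (mod 1769)
12^32 ≡ 378^2 = 142884 ≡ 1364 (mod 1769)
12^64 ≡ 1364^2 = 1860496 ≡ 1277 (mod 1769)
12^128 ≡ 1277^2 = 1630729 ≡ 1480 (mod 1769)
12^256 ≡ 1480^2 = 2190400 ≡ 378 (mod 1769)
12^512 ≡ 378^2 = 142884 ≡ 1364 (mod 1769)
12^1024 ≡ 1364^2 = 1860496 ≡ 1277 (mod 1769)
1768 = 1024 + 512 + 128 + 64 + 32 + 8 in binary powers of 2.
So 12^1768 ≡ 1277 · 1364 · 1480 · 1277 · 1364 · 1480 ≡ 1306 (mod 1769).
Since 1306 ≠ 1, base 12 is a Fermat witness: 1769 is composite.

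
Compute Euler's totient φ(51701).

46080

Factor: 51701 = 13 · 41 · 97.
φ(51701) = (13−1) · (41−1) · (97−1) = 12 · 40 · 96 = 46080.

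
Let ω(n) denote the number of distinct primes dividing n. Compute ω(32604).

32604 = 2^2 · 8151
8151 = 3 · 2717
2717 = 11 · 247
247 = 13 · 19
32604 = 2^2 · 3 · 11 · 13 · 19, which has 5 distinct prime factors.

5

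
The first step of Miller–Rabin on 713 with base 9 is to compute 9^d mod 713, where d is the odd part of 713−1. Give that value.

713 − 1 = 712 = 2^3 · 89, so d = 89.
9^1 ≡ 9 (mod 713)
9^2 ≡ 9^2 = 81 ≡ 81 (mod 713)
9^4 ≡ 81^2 = 6561 ≡ 144 (mod 713)
9^8 ≡ 144^2 = 20736 ≡ 59 (mod 713)
9^16 ≡ 59^2 = 3481 ≡ 629 (mod 713)
9^32 ≡ 629^2 = 395641 ≡ 639 (mod 713)
9^64 ≡ 639^2 = 408321 ≡ 485 (mod 713)
89 = 64 + 16 + 8 + 1 in binary powers of 2.
So 9^89 ≡ 485 · 629 · 59 · 9 ≡ 193 (mod 713).
Squaring chain: 193 → 173 → 696; never reaches −1, so base 9 is a Miller–Rabin witness that 713 is composite.

193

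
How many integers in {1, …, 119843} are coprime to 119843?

Factor: 119843 = 37 · 41 · 79.
φ(119843) = (37−1) · (41−1) · (79−1) = 36 · 40 · 78 = 112320.

112320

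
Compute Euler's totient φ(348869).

Factor: 348869 = 41 · 67 · 127.
φ(348869) = (41−1) · (67−1) · (127−1) = 40 · 66 · 126 = 332640.

332640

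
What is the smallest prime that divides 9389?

9389 is odd.
Digit sum 29, not divisible by 3.
Ends in 9: not divisible by 5.
7: 9389 = 7·1341 + 2
11: 9389 = 11·853 + 6
13: 9389 = 13·722 + 3
17: 9389 = 17·552 + 5
19: 9389 = 19·494 + 3
23: 9389 = 23·408 + 5
29: 9389 = 29·323 + 22
31: 9389 = 31·302 + 27
37: 9389 = 37·253 + 28
41: 9389 = 41·229

41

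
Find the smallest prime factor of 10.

2

10 is even: 2 divides it.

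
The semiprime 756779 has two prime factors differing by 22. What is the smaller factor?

859

Since p = q + 22, we have 756779 = q(q + 22), so q² + 22q − 756779 = 0.
Discriminant: 22² + 4·756779 = 484 + 3027116 = 3027600; √3027600 = 1740.
q = (−22 + 1740)/2 = 859, and p = q + 22 = 881.
Check: 859 · 881 = 756779.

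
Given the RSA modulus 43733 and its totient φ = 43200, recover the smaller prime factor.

101

φ(n) = (p−1)(q−1) = n − (p+q) + 1, so p + q = 43733 − 43200 + 1 = 534.
p and q are the roots of t² − 534t + 43733 = 0.
Discriminant: 534² − 4·43733 = 285156 − 174932 = 110224; √110224 = 332.
q = (534 − 332)/2 = 101, p = (534 + 332)/2 = 433.
Check: 101 · 433 = 43733.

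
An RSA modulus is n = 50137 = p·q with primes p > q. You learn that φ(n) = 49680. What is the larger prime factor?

φ(n) = (p−1)(q−1) = n − (p+q) + 1, so p + q = 50137 − 49680 + 1 = 458.
p and q are the roots of t² − 458t + 50137 = 0.
Discriminant: 458² − 4·50137 = 209764 − 200548 = 9216; √9216 = 96.
q = (458 − 96)/2 = 181, p = (458 + 96)/2 = 277.
Check: 181 · 277 = 50137.

277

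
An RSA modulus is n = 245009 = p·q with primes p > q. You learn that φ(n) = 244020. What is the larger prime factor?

499

φ(n) = (p−1)(q−1) = n − (p+q) + 1, so p + q = 245009 − 244020 + 1 = 990.
p and q are the roots of t² − 990t + 245009 = 0.
Discriminant: 990² − 4·245009 = 980100 − 980036 = 64; √64 = 8.
q = (990 − 8)/2 = 491, p = (990 + 8)/2 = 499.
Check: 491 · 499 = 245009.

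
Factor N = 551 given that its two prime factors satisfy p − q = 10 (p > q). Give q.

19

Since p = q + 10, we have 551 = q(q + 10), so q² + 10q − 551 = 0.
Discriminant: 10² + 4·551 = 100 + 2204 = 2304; √2304 = 48.
q = (−10 + 48)/2 = 19, and p = q + 10 = 29.
Check: 19 · 29 = 551.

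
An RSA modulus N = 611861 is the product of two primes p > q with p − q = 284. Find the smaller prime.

Since p = q + 284, we have 611861 = q(q + 284), so q² + 284q − 611861 = 0.
Discriminant: 284² + 4·611861 = 80656 + 2447444 = 2528100; √2528100 = 1590.
q = (−284 + 1590)/2 = 653, and p = q + 284 = 937.
Check: 653 · 937 = 611861.

653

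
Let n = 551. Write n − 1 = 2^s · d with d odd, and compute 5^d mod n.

294

551 − 1 = 550 = 2^1 · 275, so d = 275.
5^1 ≡ 5 (mod 551)
5^2 ≡ 5^2 = 25 ≡ 25 (mod 551)
5^4 ≡ 25^2 = 625 ≡ 74 (mod 551)
5^8 ≡ 74^2 = 5476 ≡ 517 (mod 551)
5^16 ≡ 517^2 = 267289 ≡ 54 (mod 551)
5^32 ≡ 54^2 = 2916 ≡ 161 (mod 551)
5^64 ≡ 161^2 = 25921 ≡ 24 (mod 551)
5^128 ≡ 24^2 = 576 ≡ 25 (mod 551)
5^256 ≡ 25^2 = 625 ≡ 74 (mod 551)
275 = 256 + 16 + 2 + 1 in binary powers of 2.
So 5^275 ≡ 74 · 54 · 25 · 5 ≡ 294 (mod 551).
Squaring chain: 294; never reaches −1, so base 5 is a Miller–Rabin witness that 551 is composite.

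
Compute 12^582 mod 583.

12^1 ≡ 12 (mod 583)
12^2 ≡ 12^2 = 144 ≡ 144 (mod 583)
12^4 ≡ 144^2 = 20736 ≡ 331 (mod 583)
12^8 ≡ 331^2 = 109561 ≡ 540 (mod 583)
12^16 ≡ 540^2 = 291600 ≡ 100 (mod 583)
12^32 ≡ 100^2 = 10000 ≡ 89 (mod 583)
12^64 ≡ 89^2 = 7921 ≡ 342 (mod 583)
12^128 ≡ 342^2 = 116964 ≡ 364 (mod 583)
12^256 ≡ 364^2 = 132496 ≡ 155 (mod 583)
12^512 ≡ 155^2 = 24025 ≡ 122 (mod 583)
582 = 512 + 64 + 4 + 2 in binary powers of 2.
So 12^582 ≡ 122 · 342 · 331 · 144 ≡ 221 (mod 583).
Since 221 ≠ 1, base 12 is a Fermat witness: 583 is composite.

221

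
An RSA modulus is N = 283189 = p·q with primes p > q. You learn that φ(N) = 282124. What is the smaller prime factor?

φ(n) = (p−1)(q−1) = n − (p+q) + 1, so p + q = 283189 − 282124 + 1 = 1066.
p and q are the roots of t² − 1066t + 283189 = 0.
Discriminant: 1066² − 4·283189 = 1136356 − 1132756 = 3600; √3600 = 60.
q = (1066 − 60)/2 = 503, p = (1066 + 60)/2 = 563.
Check: 503 · 563 = 283189.

503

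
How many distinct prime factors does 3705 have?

3705 = 3 · 1235
1235 = 5 · 247
247 = 13 · 19
3705 = 3 · 5 · 13 · 19, which has 4 distinct prime factors.

4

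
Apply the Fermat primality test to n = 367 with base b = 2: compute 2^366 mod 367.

2^1 ≡ 2 (mod 367)
2^2 ≡ 2^2 = 4 ≡ 4 (mod 367)
2^4 ≡ 4^2 = 16 ≡ 16 (mod 367)
2^8 ≡ 16^2 = 256 ≡ 256 (mod 367)
2^16 ≡ 256^2 = 65536 ≡ 210 (mod 367)
2^32 ≡ 210^2 = 44100 ≡ 60 (mod 367)
2^64 ≡ 60^2 = 3600 ≡ 297 (mod 367)
2^128 ≡ 297^2 = 88209 ≡ 129 (mod 367)
2^256 ≡ 129^2 = 16641 ≡ 126 (mod 367)
366 = 256 + 64 + 32 + 8 + 4 + 2 in binary powers of 2.
So 2^366 ≡ 126 · 297 · 60 · 256 · 16 · 4 ≡ 1 (mod 367).
Since the result is 1, base 2 gives no evidence that 367 is composite.

1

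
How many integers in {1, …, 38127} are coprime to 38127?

24920

Factor: 38127 = 3 · 71 · 179.
φ(38127) = (3−1) · (71−1) · (179−1) = 2 · 70 · 178 = 24920.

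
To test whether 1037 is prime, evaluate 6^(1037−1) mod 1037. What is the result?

6^1 ≡ 6 (mod 1037)
6^2 ≡ 6^2 = 36 ≡ 36 (mod 1037)
6^4 ≡ 36^2 = 1296 ≡ 259 (mod 1037)
6^8 ≡ 259^2 = 67081 ≡ 713 (mod 1037)
6^16 ≡ 713^2 = 508369 ≡ 239 (mod 1037)
6^32 ≡ 239^2 = 57121 ≡ 86 (mod 1037)
6^64 ≡ 86^2 = 7396 ≡ 137 (mod 1037)
6^128 ≡ 137^2 = 18769 ≡ 103 (mod 1037)
6^256 ≡ 103^2 = 10609 ≡ 239 (mod 1037)
6^512 ≡ 239^2 = 57121 ≡ 86 (mod 1037)
6^1024 ≡ 86^2 = 7396 ≡ 137 (mod 1037)
1036 = 1024 + 8 + 4 in binary powers of 2.
So 6^1036 ≡ 137 · 713 · 259 ≡ 727 (mod 1037).
Since 727 ≠ 1, base 6 is a Fermat witness: 1037 is composite.

727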